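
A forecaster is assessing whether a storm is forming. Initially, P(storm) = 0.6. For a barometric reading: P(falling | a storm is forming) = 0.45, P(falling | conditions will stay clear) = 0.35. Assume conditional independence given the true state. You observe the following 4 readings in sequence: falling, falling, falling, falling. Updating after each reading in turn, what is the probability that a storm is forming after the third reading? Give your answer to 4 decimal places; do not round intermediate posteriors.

After 'falling': P(storm) = 0.45·0.6000 / (0.45·0.6000 + 0.35·0.4000) ≈ 0.6585
After 'falling': P(storm) = 0.45·0.6585 / (0.45·0.6585 + 0.35·0.3415) ≈ 0.7126
After 'falling': P(storm) = 0.45·0.7126 / (0.45·0.7126 + 0.35·0.2874) ≈ 0.7612

0.7612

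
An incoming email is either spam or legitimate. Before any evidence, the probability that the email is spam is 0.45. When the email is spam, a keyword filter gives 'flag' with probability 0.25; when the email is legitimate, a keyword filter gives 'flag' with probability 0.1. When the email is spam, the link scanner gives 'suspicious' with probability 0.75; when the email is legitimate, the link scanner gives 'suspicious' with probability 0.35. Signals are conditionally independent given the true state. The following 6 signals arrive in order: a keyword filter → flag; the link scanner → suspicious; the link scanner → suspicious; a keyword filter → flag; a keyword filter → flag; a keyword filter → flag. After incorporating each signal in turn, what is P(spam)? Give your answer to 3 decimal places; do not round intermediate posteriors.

After a keyword filter='flag': P(spam) = 0.25·0.4500 / (0.25·0.4500 + 0.1·0.5500) ≈ 0.6716
After the link scanner='suspicious': P(spam) = 0.75·0.6716 / (0.75·0.6716 + 0.35·0.3284) ≈ 0.8142
After the link scanner='suspicious': P(spam) = 0.75·0.8142 / (0.75·0.8142 + 0.35·0.1858) ≈ 0.9038
After a keyword filter='flag': P(spam) = 0.25·0.9038 / (0.25·0.9038 + 0.1·0.0962) ≈ 0.9592
After a keyword filter='flag': P(spam) = 0.25·0.9592 / (0.25·0.9592 + 0.1·0.0408) ≈ 0.9833
After a keyword filter='flag': P(spam) = 0.25·0.9833 / (0.25·0.9833 + 0.1·0.0167) ≈ 0.9932

0.993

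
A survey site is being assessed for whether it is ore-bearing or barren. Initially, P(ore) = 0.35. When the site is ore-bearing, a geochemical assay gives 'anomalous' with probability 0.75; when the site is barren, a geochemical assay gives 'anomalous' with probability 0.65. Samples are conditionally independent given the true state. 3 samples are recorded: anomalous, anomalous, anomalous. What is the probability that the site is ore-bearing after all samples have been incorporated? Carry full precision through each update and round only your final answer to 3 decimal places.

After 'anomalous': P(ore) = 0.75·0.3500 / (0.75·0.3500 + 0.65·0.6500) ≈ 0.3832
After 'anomalous': P(ore) = 0.75·0.3832 / (0.75·0.3832 + 0.65·0.6168) ≈ 0.4176
After 'anomalous': P(ore) = 0.75·0.4176 / (0.75·0.4176 + 0.65·0.5824) ≈ 0.4527

0.453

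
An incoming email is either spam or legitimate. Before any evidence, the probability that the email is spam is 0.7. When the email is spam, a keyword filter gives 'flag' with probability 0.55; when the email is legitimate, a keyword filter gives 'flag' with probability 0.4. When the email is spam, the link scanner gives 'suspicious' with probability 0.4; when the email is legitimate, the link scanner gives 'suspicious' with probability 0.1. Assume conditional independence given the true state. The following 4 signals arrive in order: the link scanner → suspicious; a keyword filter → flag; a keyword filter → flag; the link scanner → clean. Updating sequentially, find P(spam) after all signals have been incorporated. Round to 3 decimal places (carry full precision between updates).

0.922

Apply Bayes' rule sequentially, carrying P(spam) forward.
After the link scanner='suspicious': P(spam) = 0.4·0.7000 / (0.4·0.7000 + 0.1·0.3000) ≈ 0.9032
After a keyword filter='flag': P(spam) = 0.55·0.9032 / (0.55·0.9032 + 0.4·0.0968) ≈ 0.9277
After a keyword filter='flag': P(spam) = 0.55·0.9277 / (0.55·0.9277 + 0.4·0.0723) ≈ 0.9464
After the link scanner='clean': P(spam) = 0.6·0.9464 / (0.6·0.9464 + 0.9·0.0536) ≈ 0.9217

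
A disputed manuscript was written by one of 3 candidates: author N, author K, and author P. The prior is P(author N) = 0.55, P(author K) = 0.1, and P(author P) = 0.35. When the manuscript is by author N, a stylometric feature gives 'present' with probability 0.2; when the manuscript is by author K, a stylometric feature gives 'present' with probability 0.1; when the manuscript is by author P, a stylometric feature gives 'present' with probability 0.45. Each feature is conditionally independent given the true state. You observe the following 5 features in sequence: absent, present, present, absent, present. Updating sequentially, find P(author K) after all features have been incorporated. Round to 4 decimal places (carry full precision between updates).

0.0065

Each posterior becomes the prior for the next update.
After 'absent': normaliser = 0.8·0.5500 + 0.9·0.1000 + 0.55·0.3500; P(author N) ≈ 0.6090, P(author K) ≈ 0.1246, P(author P) ≈ 0.2664
After 'present': normaliser = 0.2·0.6090 + 0.1·0.1246 + 0.45·0.2664; P(author N) ≈ 0.4792, P(author K) ≈ 0.0490, P(author P) ≈ 0.4717
After 'present': normaliser = 0.2·0.4792 + 0.1·0.0490 + 0.45·0.4717; P(author N) ≈ 0.3062, P(author K) ≈ 0.0157, P(author P) ≈ 0.6782
After 'absent': normaliser = 0.8·0.3062 + 0.9·0.0157 + 0.55·0.6782; P(author N) ≈ 0.3876, P(author K) ≈ 0.0223, P(author P) ≈ 0.5901
After 'present': normaliser = 0.2·0.3876 + 0.1·0.0223 + 0.45·0.5901; P(author N) ≈ 0.2245, P(author K) ≈ 0.0065, P(author P) ≈ 0.7691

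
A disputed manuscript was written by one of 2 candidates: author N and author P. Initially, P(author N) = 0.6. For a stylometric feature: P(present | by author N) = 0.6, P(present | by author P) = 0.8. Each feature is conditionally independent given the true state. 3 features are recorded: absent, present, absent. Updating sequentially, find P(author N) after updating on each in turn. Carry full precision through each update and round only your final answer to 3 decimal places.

After 'absent': P(author N) = 0.4·0.6000 / (0.4·0.6000 + 0.2·0.4000) ≈ 0.7500
After 'present': P(author N) = 0.6·0.7500 / (0.6·0.7500 + 0.8·0.2500) ≈ 0.6923
After 'absent': P(author N) = 0.4·0.6923 / (0.4·0.6923 + 0.2·0.3077) ≈ 0.8182

0.818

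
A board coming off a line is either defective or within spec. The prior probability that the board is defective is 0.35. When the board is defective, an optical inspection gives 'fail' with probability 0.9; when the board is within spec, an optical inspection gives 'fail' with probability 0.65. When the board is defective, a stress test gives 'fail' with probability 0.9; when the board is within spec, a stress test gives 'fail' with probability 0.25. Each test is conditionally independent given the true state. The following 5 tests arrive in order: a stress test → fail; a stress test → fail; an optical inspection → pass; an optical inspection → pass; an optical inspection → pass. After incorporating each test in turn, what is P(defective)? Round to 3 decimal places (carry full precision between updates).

0.140

After a stress test='fail': P(defective) = 0.9·0.3500 / (0.9·0.3500 + 0.25·0.6500) ≈ 0.6597
After a stress test='fail': P(defective) = 0.9·0.6597 / (0.9·0.6597 + 0.25·0.3403) ≈ 0.8747
After an optical inspection='pass': P(defective) = 0.1·0.8747 / (0.1·0.8747 + 0.35·0.1253) ≈ 0.6660
After an optical inspection='pass': P(defective) = 0.1·0.6660 / (0.1·0.6660 + 0.35·0.3340) ≈ 0.3629
After an optical inspection='pass': P(defective) = 0.1·0.3629 / (0.1·0.3629 + 0.35·0.6371) ≈ 0.1400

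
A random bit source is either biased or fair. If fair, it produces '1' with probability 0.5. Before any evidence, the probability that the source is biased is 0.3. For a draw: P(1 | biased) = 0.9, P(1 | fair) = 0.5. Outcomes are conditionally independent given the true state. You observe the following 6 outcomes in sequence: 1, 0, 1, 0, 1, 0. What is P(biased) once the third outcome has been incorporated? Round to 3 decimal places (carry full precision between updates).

0.217

After '1': P(biased) = 0.9·0.3000 / (0.9·0.3000 + 0.5·0.7000) ≈ 0.4355
After '0': P(biased) = 0.1·0.4355 / (0.1·0.4355 + 0.5·0.5645) ≈ 0.1337
After '1': P(biased) = 0.9·0.1337 / (0.9·0.1337 + 0.5·0.8663) ≈ 0.2174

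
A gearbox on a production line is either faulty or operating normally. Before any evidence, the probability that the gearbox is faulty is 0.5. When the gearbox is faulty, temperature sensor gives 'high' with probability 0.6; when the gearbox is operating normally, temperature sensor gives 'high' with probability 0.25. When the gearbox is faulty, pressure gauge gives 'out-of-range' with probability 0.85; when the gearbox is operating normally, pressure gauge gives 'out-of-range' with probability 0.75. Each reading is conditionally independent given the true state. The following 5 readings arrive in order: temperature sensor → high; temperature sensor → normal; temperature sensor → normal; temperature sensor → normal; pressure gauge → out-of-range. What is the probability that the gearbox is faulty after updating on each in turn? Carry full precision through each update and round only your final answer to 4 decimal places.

Each posterior becomes the prior for the next update.
After temperature sensor='high': P(faulty) = 0.6·0.5000 / (0.6·0.5000 + 0.25·0.5000) ≈ 0.7059
After temperature sensor='normal': P(faulty) = 0.4·0.7059 / (0.4·0.7059 + 0.75·0.2941) ≈ 0.5614
After temperature sensor='normal': P(faulty) = 0.4·0.5614 / (0.4·0.5614 + 0.75·0.4386) ≈ 0.4057
After temperature sensor='normal': P(faulty) = 0.4·0.4057 / (0.4·0.4057 + 0.75·0.5943) ≈ 0.2669
After pressure gauge='out-of-range': P(faulty) = 0.85·0.2669 / (0.85·0.2669 + 0.75·0.7331) ≈ 0.2921

0.2921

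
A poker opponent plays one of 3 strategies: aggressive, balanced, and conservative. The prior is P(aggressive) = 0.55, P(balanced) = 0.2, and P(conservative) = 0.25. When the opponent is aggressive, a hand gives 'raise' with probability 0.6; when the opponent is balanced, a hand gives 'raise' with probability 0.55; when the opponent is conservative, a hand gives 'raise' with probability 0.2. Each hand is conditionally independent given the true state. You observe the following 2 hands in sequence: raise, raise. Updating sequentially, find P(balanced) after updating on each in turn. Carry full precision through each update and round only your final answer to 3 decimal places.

After 'raise': normaliser = 0.6·0.5500 + 0.55·0.2000 + 0.2·0.2500; P(aggressive) ≈ 0.6735, P(balanced) ≈ 0.2245, P(conservative) ≈ 0.1020
After 'raise': normaliser = 0.6·0.6735 + 0.55·0.2245 + 0.2·0.1020; P(aggressive) ≈ 0.7374, P(balanced) ≈ 0.2253, P(conservative) ≈ 0.0372

0.225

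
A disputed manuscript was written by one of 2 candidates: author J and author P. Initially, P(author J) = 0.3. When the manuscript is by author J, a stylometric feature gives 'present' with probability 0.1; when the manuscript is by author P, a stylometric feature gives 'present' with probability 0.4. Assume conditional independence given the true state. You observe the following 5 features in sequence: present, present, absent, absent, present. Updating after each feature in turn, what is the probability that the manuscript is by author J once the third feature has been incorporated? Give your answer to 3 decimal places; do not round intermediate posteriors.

Each posterior becomes the prior for the next update.
After 'present': P(author J) = 0.1·0.3000 / (0.1·0.3000 + 0.4·0.7000) ≈ 0.0968
After 'present': P(author J) = 0.1·0.0968 / (0.1·0.0968 + 0.4·0.9032) ≈ 0.0261
After 'absent': P(author J) = 0.9·0.0261 / (0.9·0.0261 + 0.6·0.9739) ≈ 0.0386

0.039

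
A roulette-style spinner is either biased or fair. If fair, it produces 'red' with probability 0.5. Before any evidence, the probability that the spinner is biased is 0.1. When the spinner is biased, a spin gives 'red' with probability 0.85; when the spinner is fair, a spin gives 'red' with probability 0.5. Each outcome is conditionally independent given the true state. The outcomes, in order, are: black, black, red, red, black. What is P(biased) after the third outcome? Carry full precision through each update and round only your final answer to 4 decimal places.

0.0167

After 'black': P(biased) = 0.15·0.1000 / (0.15·0.1000 + 0.5·0.9000) ≈ 0.0323
After 'black': P(biased) = 0.15·0.0323 / (0.15·0.0323 + 0.5·0.9677) ≈ 0.0099
After 'red': P(biased) = 0.85·0.0099 / (0.85·0.0099 + 0.5·0.9901) ≈ 0.0167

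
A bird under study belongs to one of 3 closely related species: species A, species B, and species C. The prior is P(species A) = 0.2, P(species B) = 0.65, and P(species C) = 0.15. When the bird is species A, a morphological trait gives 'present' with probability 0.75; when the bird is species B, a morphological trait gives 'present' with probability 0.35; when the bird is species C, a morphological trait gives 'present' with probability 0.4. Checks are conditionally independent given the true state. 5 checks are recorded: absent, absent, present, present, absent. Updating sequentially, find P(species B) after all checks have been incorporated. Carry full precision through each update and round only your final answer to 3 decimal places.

After 'absent': normaliser = 0.25·0.2000 + 0.65·0.6500 + 0.6·0.1500; P(species A) ≈ 0.0889, P(species B) ≈ 0.7511, P(species C) ≈ 0.1600
After 'absent': normaliser = 0.25·0.0889 + 0.65·0.7511 + 0.6·0.1600; P(species A) ≈ 0.0366, P(species B) ≈ 0.8051, P(species C) ≈ 0.1583
After 'present': normaliser = 0.75·0.0366 + 0.35·0.8051 + 0.4·0.1583; P(species A) ≈ 0.0738, P(species B) ≈ 0.7563, P(species C) ≈ 0.1700
After 'present': normaliser = 0.75·0.0738 + 0.35·0.7563 + 0.4·0.1700; P(species A) ≈ 0.1426, P(species B) ≈ 0.6822, P(species C) ≈ 0.1752
After 'absent': normaliser = 0.25·0.1426 + 0.65·0.6822 + 0.6·0.1752; P(species A) ≈ 0.0610, P(species B) ≈ 0.7590, P(species C) ≈ 0.1799

0.759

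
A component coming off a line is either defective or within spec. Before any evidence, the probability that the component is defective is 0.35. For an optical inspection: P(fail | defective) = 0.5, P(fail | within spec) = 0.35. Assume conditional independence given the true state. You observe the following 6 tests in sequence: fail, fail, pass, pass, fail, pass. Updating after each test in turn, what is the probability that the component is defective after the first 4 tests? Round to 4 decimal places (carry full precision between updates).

0.3940

After 'fail': P(defective) = 0.5·0.3500 / (0.5·0.3500 + 0.35·0.6500) ≈ 0.4348
After 'fail': P(defective) = 0.5·0.4348 / (0.5·0.4348 + 0.35·0.5652) ≈ 0.5236
After 'pass': P(defective) = 0.5·0.5236 / (0.5·0.5236 + 0.65·0.4764) ≈ 0.4581
After 'pass': P(defective) = 0.5·0.4581 / (0.5·0.4581 + 0.65·0.5419) ≈ 0.3940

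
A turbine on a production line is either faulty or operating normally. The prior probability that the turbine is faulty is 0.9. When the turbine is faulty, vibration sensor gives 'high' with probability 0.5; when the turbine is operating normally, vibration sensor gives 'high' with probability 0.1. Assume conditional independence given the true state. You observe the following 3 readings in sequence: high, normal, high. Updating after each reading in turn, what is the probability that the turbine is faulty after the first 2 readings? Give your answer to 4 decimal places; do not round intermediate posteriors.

After 'high': P(faulty) = 0.5·0.9000 / (0.5·0.9000 + 0.1·0.1000) ≈ 0.9783
After 'normal': P(faulty) = 0.5·0.9783 / (0.5·0.9783 + 0.9·0.0217) ≈ 0.9615

0.9615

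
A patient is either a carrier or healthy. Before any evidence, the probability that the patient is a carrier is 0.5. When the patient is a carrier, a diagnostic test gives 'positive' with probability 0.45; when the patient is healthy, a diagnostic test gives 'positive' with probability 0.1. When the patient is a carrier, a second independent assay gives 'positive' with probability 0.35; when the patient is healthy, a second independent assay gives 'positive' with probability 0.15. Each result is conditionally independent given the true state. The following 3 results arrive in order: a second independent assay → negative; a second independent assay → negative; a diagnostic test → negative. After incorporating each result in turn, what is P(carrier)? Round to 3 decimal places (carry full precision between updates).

After a second independent assay='negative': P(carrier) = 0.65·0.5000 / (0.65·0.5000 + 0.85·0.5000) ≈ 0.4333
After a second independent assay='negative': P(carrier) = 0.65·0.4333 / (0.65·0.4333 + 0.85·0.5667) ≈ 0.3690
After a diagnostic test='negative': P(carrier) = 0.55·0.3690 / (0.55·0.3690 + 0.9·0.6310) ≈ 0.2633

0.263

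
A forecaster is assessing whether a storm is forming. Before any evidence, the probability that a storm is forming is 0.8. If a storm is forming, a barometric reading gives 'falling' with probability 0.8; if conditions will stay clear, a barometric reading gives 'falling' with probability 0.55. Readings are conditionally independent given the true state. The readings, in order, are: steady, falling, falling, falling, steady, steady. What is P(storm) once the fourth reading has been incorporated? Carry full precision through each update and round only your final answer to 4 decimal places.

After 'steady': P(storm) = 0.2·0.8000 / (0.2·0.8000 + 0.45·0.2000) ≈ 0.6400
After 'falling': P(storm) = 0.8·0.6400 / (0.8·0.6400 + 0.55·0.3600) ≈ 0.7211
After 'falling': P(storm) = 0.8·0.7211 / (0.8·0.7211 + 0.55·0.2789) ≈ 0.7900
After 'falling': P(storm) = 0.8·0.7900 / (0.8·0.7900 + 0.55·0.2100) ≈ 0.8455

0.8455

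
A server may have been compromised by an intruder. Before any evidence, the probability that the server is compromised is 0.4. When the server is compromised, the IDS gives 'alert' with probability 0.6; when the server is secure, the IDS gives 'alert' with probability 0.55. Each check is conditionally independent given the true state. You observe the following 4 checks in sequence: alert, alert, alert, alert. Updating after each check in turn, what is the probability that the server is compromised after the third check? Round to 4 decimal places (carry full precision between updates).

0.4640

After 'alert': P(compromised) = 0.6·0.4000 / (0.6·0.4000 + 0.55·0.6000) ≈ 0.4211
After 'alert': P(compromised) = 0.6·0.4211 / (0.6·0.4211 + 0.55·0.5789) ≈ 0.4424
After 'alert': P(compromised) = 0.6·0.4424 / (0.6·0.4424 + 0.55·0.5576) ≈ 0.4640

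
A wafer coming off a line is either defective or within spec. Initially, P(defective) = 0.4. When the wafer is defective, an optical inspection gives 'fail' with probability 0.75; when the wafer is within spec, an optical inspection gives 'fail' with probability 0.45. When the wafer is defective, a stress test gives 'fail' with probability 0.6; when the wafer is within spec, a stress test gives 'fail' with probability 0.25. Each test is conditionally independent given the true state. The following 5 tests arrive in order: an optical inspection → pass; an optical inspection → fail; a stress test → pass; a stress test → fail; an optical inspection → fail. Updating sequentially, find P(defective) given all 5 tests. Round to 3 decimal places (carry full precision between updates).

After an optical inspection='pass': P(defective) = 0.25·0.4000 / (0.25·0.4000 + 0.55·0.6000) ≈ 0.2326
After an optical inspection='fail': P(defective) = 0.75·0.2326 / (0.75·0.2326 + 0.45·0.7674) ≈ 0.3356
After a stress test='pass': P(defective) = 0.4·0.3356 / (0.4·0.3356 + 0.75·0.6644) ≈ 0.2122
After a stress test='fail': P(defective) = 0.6·0.2122 / (0.6·0.2122 + 0.25·0.7878) ≈ 0.3926
After an optical inspection='fail': P(defective) = 0.75·0.3926 / (0.75·0.3926 + 0.45·0.6074) ≈ 0.5186

0.519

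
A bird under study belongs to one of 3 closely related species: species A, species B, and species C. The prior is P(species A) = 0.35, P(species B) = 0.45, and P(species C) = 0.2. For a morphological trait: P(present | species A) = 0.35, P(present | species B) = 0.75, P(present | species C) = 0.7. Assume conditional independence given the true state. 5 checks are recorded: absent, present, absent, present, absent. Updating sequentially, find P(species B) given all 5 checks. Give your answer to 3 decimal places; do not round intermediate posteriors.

After 'absent': normaliser = 0.65·0.3500 + 0.25·0.4500 + 0.3·0.2000; P(species A) ≈ 0.5687, P(species B) ≈ 0.2812, P(species C) ≈ 0.1500
After 'present': normaliser = 0.35·0.5687 + 0.75·0.2812 + 0.7·0.1500; P(species A) ≈ 0.3865, P(species B) ≈ 0.4096, P(species C) ≈ 0.2039
After 'absent': normaliser = 0.65·0.3865 + 0.25·0.4096 + 0.3·0.2039; P(species A) ≈ 0.6057, P(species B) ≈ 0.2469, P(species C) ≈ 0.1475
After 'present': normaliser = 0.35·0.6057 + 0.75·0.2469 + 0.7·0.1475; P(species A) ≈ 0.4237, P(species B) ≈ 0.3700, P(species C) ≈ 0.2063
After 'absent': normaliser = 0.65·0.4237 + 0.25·0.3700 + 0.3·0.2063; P(species A) ≈ 0.6408, P(species B) ≈ 0.2152, P(species C) ≈ 0.1440

0.215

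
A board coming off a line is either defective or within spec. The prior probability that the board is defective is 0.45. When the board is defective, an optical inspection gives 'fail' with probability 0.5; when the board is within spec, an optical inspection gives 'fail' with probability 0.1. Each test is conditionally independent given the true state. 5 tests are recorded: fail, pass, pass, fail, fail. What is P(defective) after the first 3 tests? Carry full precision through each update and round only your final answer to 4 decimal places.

After 'fail': P(defective) = 0.5·0.4500 / (0.5·0.4500 + 0.1·0.5500) ≈ 0.8036
After 'pass': P(defective) = 0.5·0.8036 / (0.5·0.8036 + 0.9·0.1964) ≈ 0.6944
After 'pass': P(defective) = 0.5·0.6944 / (0.5·0.6944 + 0.9·0.3056) ≈ 0.5580

0.5580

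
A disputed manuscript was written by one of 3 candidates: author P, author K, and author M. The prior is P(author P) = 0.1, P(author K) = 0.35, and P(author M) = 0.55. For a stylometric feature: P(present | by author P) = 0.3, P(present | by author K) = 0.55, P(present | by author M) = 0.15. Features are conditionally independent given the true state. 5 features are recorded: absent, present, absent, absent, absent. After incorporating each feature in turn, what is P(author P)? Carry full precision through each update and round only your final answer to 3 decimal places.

After 'absent': normaliser = 0.7·0.1000 + 0.45·0.3500 + 0.85·0.5500; P(author P) ≈ 0.1007, P(author K) ≈ 0.2266, P(author M) ≈ 0.6727
After 'present': normaliser = 0.3·0.1007 + 0.55·0.2266 + 0.15·0.6727; P(author P) ≈ 0.1181, P(author K) ≈ 0.4873, P(author M) ≈ 0.3945
After 'absent': normaliser = 0.7·0.1181 + 0.45·0.4873 + 0.85·0.3945; P(author P) ≈ 0.1298, P(author K) ≈ 0.3441, P(author M) ≈ 0.5262
After 'absent': normaliser = 0.7·0.1298 + 0.45·0.3441 + 0.85·0.5262; P(author P) ≈ 0.1311, P(author K) ≈ 0.2235, P(author M) ≈ 0.6454
After 'absent': normaliser = 0.7·0.1311 + 0.45·0.2235 + 0.85·0.6454; P(author P) ≈ 0.1238, P(author K) ≈ 0.1357, P(author M) ≈ 0.7404

0.124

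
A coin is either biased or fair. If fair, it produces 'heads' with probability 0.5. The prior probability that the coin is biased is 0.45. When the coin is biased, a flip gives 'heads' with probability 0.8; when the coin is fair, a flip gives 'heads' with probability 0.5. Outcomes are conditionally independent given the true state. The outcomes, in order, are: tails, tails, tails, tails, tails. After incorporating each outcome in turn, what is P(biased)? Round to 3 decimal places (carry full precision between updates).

0.008

After 'tails': P(biased) = 0.2·0.4500 / (0.2·0.4500 + 0.5·0.5500) ≈ 0.2466
After 'tails': P(biased) = 0.2·0.2466 / (0.2·0.2466 + 0.5·0.7534) ≈ 0.1158
After 'tails': P(biased) = 0.2·0.1158 / (0.2·0.1158 + 0.5·0.8842) ≈ 0.0498
After 'tails': P(biased) = 0.2·0.0498 / (0.2·0.0498 + 0.5·0.9502) ≈ 0.0205
After 'tails': P(biased) = 0.2·0.0205 / (0.2·0.0205 + 0.5·0.9795) ≈ 0.0083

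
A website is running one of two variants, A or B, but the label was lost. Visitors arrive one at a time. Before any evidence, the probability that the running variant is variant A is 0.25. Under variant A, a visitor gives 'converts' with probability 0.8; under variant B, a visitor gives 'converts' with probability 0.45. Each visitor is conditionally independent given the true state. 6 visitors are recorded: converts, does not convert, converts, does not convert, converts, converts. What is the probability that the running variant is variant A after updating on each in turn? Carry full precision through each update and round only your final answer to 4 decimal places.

After 'converts': P(A) = 0.8·0.2500 / (0.8·0.2500 + 0.45·0.7500) ≈ 0.3721
After 'does not convert': P(A) = 0.2·0.3721 / (0.2·0.3721 + 0.55·0.6279) ≈ 0.1773
After 'converts': P(A) = 0.8·0.1773 / (0.8·0.1773 + 0.45·0.8227) ≈ 0.2770
After 'does not convert': P(A) = 0.2·0.2770 / (0.2·0.2770 + 0.55·0.7230) ≈ 0.1223
After 'converts': P(A) = 0.8·0.1223 / (0.8·0.1223 + 0.45·0.8777) ≈ 0.1985
After 'converts': P(A) = 0.8·0.1985 / (0.8·0.1985 + 0.45·0.8015) ≈ 0.3057

0.3057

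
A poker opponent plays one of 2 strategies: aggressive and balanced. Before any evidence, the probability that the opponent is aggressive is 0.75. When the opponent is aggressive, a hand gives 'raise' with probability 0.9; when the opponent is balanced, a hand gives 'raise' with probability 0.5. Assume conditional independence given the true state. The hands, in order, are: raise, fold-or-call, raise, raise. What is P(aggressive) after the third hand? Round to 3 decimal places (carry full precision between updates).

After 'raise': P(aggressive) = 0.9·0.7500 / (0.9·0.7500 + 0.5·0.2500) ≈ 0.8438
After 'fold-or-call': P(aggressive) = 0.1·0.8438 / (0.1·0.8438 + 0.5·0.1562) ≈ 0.5192
After 'raise': P(aggressive) = 0.9·0.5192 / (0.9·0.5192 + 0.5·0.4808) ≈ 0.6603

0.660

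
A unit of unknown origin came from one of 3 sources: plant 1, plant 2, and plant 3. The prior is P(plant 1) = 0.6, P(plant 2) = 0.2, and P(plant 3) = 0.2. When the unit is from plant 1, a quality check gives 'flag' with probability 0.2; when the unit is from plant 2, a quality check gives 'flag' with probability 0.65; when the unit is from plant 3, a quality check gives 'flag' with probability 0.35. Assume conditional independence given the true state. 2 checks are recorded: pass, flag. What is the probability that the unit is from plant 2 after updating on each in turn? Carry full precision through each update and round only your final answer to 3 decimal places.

0.243

Each posterior becomes the prior for the next update.
After 'pass': normaliser = 0.8·0.6000 + 0.35·0.2000 + 0.65·0.2000; P(plant 1) ≈ 0.7059, P(plant 2) ≈ 0.1029, P(plant 3) ≈ 0.1912
After 'flag': normaliser = 0.2·0.7059 + 0.65·0.1029 + 0.35·0.1912; P(plant 1) ≈ 0.5134, P(plant 2) ≈ 0.2433, P(plant 3) ≈ 0.2433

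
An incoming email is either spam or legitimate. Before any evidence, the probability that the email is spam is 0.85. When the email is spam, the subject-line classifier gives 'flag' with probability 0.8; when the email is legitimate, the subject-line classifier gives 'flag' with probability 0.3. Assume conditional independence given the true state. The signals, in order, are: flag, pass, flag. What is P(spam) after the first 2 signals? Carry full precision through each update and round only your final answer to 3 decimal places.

0.812

After 'flag': P(spam) = 0.8·0.8500 / (0.8·0.8500 + 0.3·0.1500) ≈ 0.9379
After 'pass': P(spam) = 0.2·0.9379 / (0.2·0.9379 + 0.7·0.0621) ≈ 0.8119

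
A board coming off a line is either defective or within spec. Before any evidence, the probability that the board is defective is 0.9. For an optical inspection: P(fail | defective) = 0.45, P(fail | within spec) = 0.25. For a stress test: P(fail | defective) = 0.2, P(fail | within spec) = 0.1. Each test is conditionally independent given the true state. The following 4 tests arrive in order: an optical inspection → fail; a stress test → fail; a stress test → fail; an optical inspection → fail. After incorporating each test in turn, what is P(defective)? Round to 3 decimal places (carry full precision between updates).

After an optical inspection='fail': P(defective) = 0.45·0.9000 / (0.45·0.9000 + 0.25·0.1000) ≈ 0.9419
After a stress test='fail': P(defective) = 0.2·0.9419 / (0.2·0.9419 + 0.1·0.0581) ≈ 0.9701
After a stress test='fail': P(defective) = 0.2·0.9701 / (0.2·0.9701 + 0.1·0.0299) ≈ 0.9848
After an optical inspection='fail': P(defective) = 0.45·0.9848 / (0.45·0.9848 + 0.25·0.0152) ≈ 0.9915

0.991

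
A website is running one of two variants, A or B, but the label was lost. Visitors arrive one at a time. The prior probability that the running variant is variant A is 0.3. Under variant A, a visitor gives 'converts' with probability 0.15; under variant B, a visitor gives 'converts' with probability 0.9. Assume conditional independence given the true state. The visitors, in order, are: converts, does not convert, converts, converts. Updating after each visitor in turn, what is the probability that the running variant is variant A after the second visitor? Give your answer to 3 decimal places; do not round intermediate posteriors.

0.378

Apply Bayes' rule sequentially, carrying P(A) forward.
After 'converts': P(A) = 0.15·0.3000 / (0.15·0.3000 + 0.9·0.7000) ≈ 0.0667
After 'does not convert': P(A) = 0.85·0.0667 / (0.85·0.0667 + 0.1·0.9333) ≈ 0.3778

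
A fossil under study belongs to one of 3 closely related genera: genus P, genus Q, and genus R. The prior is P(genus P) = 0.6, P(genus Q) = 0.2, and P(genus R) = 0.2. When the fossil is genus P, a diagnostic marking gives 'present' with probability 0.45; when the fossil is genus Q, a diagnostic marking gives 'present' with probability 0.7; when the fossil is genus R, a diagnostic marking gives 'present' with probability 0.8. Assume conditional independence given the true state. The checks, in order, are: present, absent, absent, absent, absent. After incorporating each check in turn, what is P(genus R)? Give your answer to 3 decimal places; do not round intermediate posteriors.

After 'present': normaliser = 0.45·0.6000 + 0.7·0.2000 + 0.8·0.2000; P(genus P) ≈ 0.4737, P(genus Q) ≈ 0.2456, P(genus R) ≈ 0.2807
After 'absent': normaliser = 0.55·0.4737 + 0.3·0.2456 + 0.2·0.2807; P(genus P) ≈ 0.6674, P(genus Q) ≈ 0.1888, P(genus R) ≈ 0.1438
After 'absent': normaliser = 0.55·0.6674 + 0.3·0.1888 + 0.2·0.1438; P(genus P) ≈ 0.8113, P(genus Q) ≈ 0.1252, P(genus R) ≈ 0.0636
After 'absent': normaliser = 0.55·0.8113 + 0.3·0.1252 + 0.2·0.0636; P(genus P) ≈ 0.8988, P(genus Q) ≈ 0.0756, P(genus R) ≈ 0.0256
After 'absent': normaliser = 0.55·0.8988 + 0.3·0.0756 + 0.2·0.0256; P(genus P) ≈ 0.9467, P(genus Q) ≈ 0.0435, P(genus R) ≈ 0.0098

0.010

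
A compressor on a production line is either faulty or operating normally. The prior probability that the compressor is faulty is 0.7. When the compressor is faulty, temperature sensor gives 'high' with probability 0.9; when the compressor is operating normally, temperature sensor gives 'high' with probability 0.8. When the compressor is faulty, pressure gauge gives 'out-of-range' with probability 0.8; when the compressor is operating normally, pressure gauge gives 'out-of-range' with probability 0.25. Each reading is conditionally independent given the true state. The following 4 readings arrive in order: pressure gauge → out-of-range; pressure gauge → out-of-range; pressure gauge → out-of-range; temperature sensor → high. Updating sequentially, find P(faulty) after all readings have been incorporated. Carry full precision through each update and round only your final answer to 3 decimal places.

0.989

After pressure gauge='out-of-range': P(faulty) = 0.8·0.7000 / (0.8·0.7000 + 0.25·0.3000) ≈ 0.8819
After pressure gauge='out-of-range': P(faulty) = 0.8·0.8819 / (0.8·0.8819 + 0.25·0.1181) ≈ 0.9598
After pressure gauge='out-of-range': P(faulty) = 0.8·0.9598 / (0.8·0.9598 + 0.25·0.0402) ≈ 0.9871
After temperature sensor='high': P(faulty) = 0.9·0.9871 / (0.9·0.9871 + 0.8·0.0129) ≈ 0.9885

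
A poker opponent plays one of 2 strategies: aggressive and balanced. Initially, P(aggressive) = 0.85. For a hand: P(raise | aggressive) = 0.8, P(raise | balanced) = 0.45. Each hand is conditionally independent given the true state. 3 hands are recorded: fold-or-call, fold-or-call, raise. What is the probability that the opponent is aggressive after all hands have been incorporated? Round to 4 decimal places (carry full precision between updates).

After 'fold-or-call': P(aggressive) = 0.2·0.8500 / (0.2·0.8500 + 0.55·0.1500) ≈ 0.6733
After 'fold-or-call': P(aggressive) = 0.2·0.6733 / (0.2·0.6733 + 0.55·0.3267) ≈ 0.4283
After 'raise': P(aggressive) = 0.8·0.4283 / (0.8·0.4283 + 0.45·0.5717) ≈ 0.5712

0.5712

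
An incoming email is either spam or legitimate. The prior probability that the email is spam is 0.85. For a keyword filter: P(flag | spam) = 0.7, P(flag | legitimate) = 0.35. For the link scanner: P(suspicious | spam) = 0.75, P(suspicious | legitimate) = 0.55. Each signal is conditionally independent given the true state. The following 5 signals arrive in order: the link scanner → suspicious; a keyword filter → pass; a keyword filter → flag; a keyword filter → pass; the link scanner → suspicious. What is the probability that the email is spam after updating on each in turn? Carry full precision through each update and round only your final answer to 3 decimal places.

After the link scanner='suspicious': P(spam) = 0.75·0.8500 / (0.75·0.8500 + 0.55·0.1500) ≈ 0.8854
After a keyword filter='pass': P(spam) = 0.3·0.8854 / (0.3·0.8854 + 0.65·0.1146) ≈ 0.7810
After a keyword filter='flag': P(spam) = 0.7·0.7810 / (0.7·0.7810 + 0.35·0.2190) ≈ 0.8770
After a keyword filter='pass': P(spam) = 0.3·0.8770 / (0.3·0.8770 + 0.65·0.1230) ≈ 0.7670
After the link scanner='suspicious': P(spam) = 0.75·0.7670 / (0.75·0.7670 + 0.55·0.2330) ≈ 0.8178

0.818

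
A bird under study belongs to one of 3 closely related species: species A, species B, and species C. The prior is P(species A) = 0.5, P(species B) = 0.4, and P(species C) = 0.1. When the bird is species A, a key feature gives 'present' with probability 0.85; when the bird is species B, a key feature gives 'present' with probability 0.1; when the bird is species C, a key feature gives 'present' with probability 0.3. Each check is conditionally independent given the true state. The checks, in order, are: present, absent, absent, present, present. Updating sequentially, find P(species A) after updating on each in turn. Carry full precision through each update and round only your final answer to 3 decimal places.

0.808

Apply Bayes' rule sequentially, carrying P(species A) forward.
After 'present': normaliser = 0.85·0.5000 + 0.1·0.4000 + 0.3·0.1000; P(species A) ≈ 0.8586, P(species B) ≈ 0.0808, P(species C) ≈ 0.0606
After 'absent': normaliser = 0.15·0.8586 + 0.9·0.0808 + 0.7·0.0606; P(species A) ≈ 0.5280, P(species B) ≈ 0.2981, P(species C) ≈ 0.1739
After 'absent': normaliser = 0.15·0.5280 + 0.9·0.2981 + 0.7·0.1739; P(species A) ≈ 0.1688, P(species B) ≈ 0.5718, P(species C) ≈ 0.2594
After 'present': normaliser = 0.85·0.1688 + 0.1·0.5718 + 0.3·0.2594; P(species A) ≈ 0.5152, P(species B) ≈ 0.2053, P(species C) ≈ 0.2795
After 'present': normaliser = 0.85·0.5152 + 0.1·0.2053 + 0.3·0.2795; P(species A) ≈ 0.8075, P(species B) ≈ 0.0379, P(species C) ≈ 0.1546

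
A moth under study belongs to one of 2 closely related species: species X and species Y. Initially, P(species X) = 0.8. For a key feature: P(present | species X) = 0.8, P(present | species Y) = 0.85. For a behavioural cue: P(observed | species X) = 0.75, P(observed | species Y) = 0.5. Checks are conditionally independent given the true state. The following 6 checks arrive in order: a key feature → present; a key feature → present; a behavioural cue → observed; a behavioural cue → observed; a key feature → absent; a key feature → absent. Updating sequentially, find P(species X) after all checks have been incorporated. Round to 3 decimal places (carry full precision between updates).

After a key feature='present': P(species X) = 0.8·0.8000 / (0.8·0.8000 + 0.85·0.2000) ≈ 0.7901
After a key feature='present': P(species X) = 0.8·0.7901 / (0.8·0.7901 + 0.85·0.2099) ≈ 0.7799
After a behavioural cue='observed': P(species X) = 0.75·0.7799 / (0.75·0.7799 + 0.5·0.2201) ≈ 0.8416
After a behavioural cue='observed': P(species X) = 0.75·0.8416 / (0.75·0.8416 + 0.5·0.1584) ≈ 0.8885
After a key feature='absent': P(species X) = 0.2·0.8885 / (0.2·0.8885 + 0.15·0.1115) ≈ 0.9140
After a key feature='absent': P(species X) = 0.2·0.9140 / (0.2·0.9140 + 0.15·0.0860) ≈ 0.9341

0.934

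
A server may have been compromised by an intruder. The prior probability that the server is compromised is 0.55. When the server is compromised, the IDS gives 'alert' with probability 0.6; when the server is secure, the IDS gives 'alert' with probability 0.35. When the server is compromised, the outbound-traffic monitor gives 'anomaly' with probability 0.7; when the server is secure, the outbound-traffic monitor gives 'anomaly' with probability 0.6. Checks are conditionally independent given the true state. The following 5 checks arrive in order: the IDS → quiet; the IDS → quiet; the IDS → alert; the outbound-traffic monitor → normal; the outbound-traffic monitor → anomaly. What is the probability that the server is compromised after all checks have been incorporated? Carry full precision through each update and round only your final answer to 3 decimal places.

Each posterior becomes the prior for the next update.
After the IDS='quiet': P(compromised) = 0.4·0.5500 / (0.4·0.5500 + 0.65·0.4500) ≈ 0.4293
After the IDS='quiet': P(compromised) = 0.4·0.4293 / (0.4·0.4293 + 0.65·0.5707) ≈ 0.3164
After the IDS='alert': P(compromised) = 0.6·0.3164 / (0.6·0.3164 + 0.35·0.6836) ≈ 0.4424
After the outbound-traffic monitor='normal': P(compromised) = 0.3·0.4424 / (0.3·0.4424 + 0.4·0.5576) ≈ 0.3731
After the outbound-traffic monitor='anomaly': P(compromised) = 0.7·0.3731 / (0.7·0.3731 + 0.6·0.6269) ≈ 0.4098

0.410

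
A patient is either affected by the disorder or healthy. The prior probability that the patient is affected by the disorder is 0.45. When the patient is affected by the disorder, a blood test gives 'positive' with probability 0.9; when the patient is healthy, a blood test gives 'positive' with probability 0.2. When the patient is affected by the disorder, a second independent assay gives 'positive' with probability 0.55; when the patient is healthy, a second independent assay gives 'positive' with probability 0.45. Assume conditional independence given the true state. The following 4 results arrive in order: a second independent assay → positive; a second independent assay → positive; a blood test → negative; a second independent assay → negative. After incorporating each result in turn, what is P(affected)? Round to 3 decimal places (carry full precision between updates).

Apply Bayes' rule sequentially, carrying P(affected) forward.
After a second independent assay='positive': P(affected) = 0.55·0.4500 / (0.55·0.4500 + 0.45·0.5500) ≈ 0.5000
After a second independent assay='positive': P(affected) = 0.55·0.5000 / (0.55·0.5000 + 0.45·0.5000) ≈ 0.5500
After a blood test='negative': P(affected) = 0.1·0.5500 / (0.1·0.5500 + 0.8·0.4500) ≈ 0.1325
After a second independent assay='negative': P(affected) = 0.45·0.1325 / (0.45·0.1325 + 0.55·0.8675) ≈ 0.1111

0.111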